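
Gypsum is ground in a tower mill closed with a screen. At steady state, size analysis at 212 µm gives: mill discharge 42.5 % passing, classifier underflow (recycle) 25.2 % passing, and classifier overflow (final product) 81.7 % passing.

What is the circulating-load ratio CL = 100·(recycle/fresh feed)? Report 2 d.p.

CL = 226.59 %

Let r = R/F. Size balance at 212 µm:
Fd + Rd = Ru + Fo ⇒ R/F = (o−d)/(d−u)
r = (81.7 − 42.5)/(42.5 − 25.2) = 39.2/17.3 = 2.2659
CL = 100·r = 226.59 %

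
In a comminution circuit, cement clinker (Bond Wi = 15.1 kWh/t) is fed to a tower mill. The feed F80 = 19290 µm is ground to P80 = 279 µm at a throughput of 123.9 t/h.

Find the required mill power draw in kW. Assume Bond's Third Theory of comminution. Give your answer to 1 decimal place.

W_Bond = 10·Wi·(1/√P₈₀ − 1/√F₈₀)
W = 10·15.1·(1/√279 − 1/√19290) = 10·15.1·(0.052668) = 7.9529 kWh/t
Mill draw = 7.9529 × 123.9 = 985.4 kW

P = 985.4 kW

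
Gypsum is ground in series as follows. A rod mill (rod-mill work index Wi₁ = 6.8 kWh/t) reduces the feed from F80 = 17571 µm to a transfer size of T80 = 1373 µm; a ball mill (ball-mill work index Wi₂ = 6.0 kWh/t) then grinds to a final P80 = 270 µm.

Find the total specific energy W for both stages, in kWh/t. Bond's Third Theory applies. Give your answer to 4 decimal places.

W = 10 Wi (1/√P80 − 1/√F80)  [Bond]
Stage 1 (17571→1373 µm, Wi₁=6.8): W₁ = 10·6.8·(0.026988 − 0.007544) = 1.3222 kWh/t
Stage 2 (1373→270 µm, Wi₂=6.0): W₂ = 10·6.0·(0.060858 − 0.026988) = 2.0322 kWh/t
W = W₁ + W₂ = 1.3222 + 2.0322 = 3.3544 kWh/t

W = 3.3544 kWh/t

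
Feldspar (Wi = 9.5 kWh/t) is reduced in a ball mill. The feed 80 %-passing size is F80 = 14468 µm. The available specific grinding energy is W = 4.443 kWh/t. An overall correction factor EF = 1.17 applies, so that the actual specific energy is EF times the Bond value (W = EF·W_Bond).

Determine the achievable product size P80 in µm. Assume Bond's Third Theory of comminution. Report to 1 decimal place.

W = 10 Wi (P80^-0.5 − F80^-0.5)
W_Bond = W / EF = 4.443 / 1.17 = 3.7974 kWh/t
⇒ 1/√P80 = W_Bond/(10·Wi) + 1/√F80
  = 3.7974/(10·9.5) + 1/√14468 = 0.039973 + 0.008314 = 0.048287
P80 = (1/0.048287)² = 20.7096² = 428.89 µm

P80 = 428.9 µm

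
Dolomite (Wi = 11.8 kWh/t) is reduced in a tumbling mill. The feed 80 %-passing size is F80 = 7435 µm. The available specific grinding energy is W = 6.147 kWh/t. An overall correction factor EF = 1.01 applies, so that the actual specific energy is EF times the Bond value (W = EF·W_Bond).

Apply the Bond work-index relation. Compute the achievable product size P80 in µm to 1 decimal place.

P80 = 250.6 µm

W = 10 Wi (P80^-0.5 − F80^-0.5)
W_Bond = W / EF = 6.147 / 1.01 = 6.0861 kWh/t
P80^(−½) = W_Bond/(10 Wi) + F80^(−½)
  = 6.0861/(10·11.8) + 1/√7435 = 0.051577 + 0.011597 = 0.063175
P80 = (1/0.063175)² = 15.8291² = 250.56 µm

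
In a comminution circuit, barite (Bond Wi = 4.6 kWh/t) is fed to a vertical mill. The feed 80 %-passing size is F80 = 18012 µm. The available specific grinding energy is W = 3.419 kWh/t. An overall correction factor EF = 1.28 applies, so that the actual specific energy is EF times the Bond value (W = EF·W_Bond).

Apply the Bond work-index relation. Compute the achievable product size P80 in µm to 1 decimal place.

P80 = 233.0 µm

W = 10 Wi (1/√P80 − 1/√F80)  [Bond]
W_Bond = W / EF = 3.419 / 1.28 = 2.6711 kWh/t
⇒ 1/√P80 = W_Bond/(10·Wi) + 1/√F80
  = 2.6711/(10·4.6) + 1/√18012 = 0.058067 + 0.007451 = 0.065518
P80 = (1/0.065518)² = 15.2629² = 232.96 µm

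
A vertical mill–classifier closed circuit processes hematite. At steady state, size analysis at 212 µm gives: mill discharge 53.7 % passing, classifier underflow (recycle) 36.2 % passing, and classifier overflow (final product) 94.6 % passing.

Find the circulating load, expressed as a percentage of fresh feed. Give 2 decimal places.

Balance %-passing 212 µm (r = R/F):
(1+r)d = ru + o → r = (o−d)/(d−u)
r = (94.6 − 53.7)/(53.7 − 36.2) = 40.9/17.5 = 2.3371
CL = 100·r = 233.71 %

CL = 233.71 %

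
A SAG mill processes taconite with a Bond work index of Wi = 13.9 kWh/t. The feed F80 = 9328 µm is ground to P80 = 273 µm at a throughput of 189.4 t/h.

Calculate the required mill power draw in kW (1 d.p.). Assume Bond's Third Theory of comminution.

P = 1320.8 kW

W = 10·Wi·(P80^(-½) − F80^(-½))
W = 10·13.9·(1/√273 − 1/√9328) = 10·13.9·(0.050169) = 6.9735 kWh/t
Mill draw = 6.9735 × 189.4 = 1320.8 kW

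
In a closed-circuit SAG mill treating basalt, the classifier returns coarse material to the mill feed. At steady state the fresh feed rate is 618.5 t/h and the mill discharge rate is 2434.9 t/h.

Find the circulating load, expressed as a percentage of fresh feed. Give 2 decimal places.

Discharge = new feed + return, hence
R = M − F = 2434.9 − 618.5 = 1816.4 t/h
CL = 100·R/F = 100·1816.4/618.5 = 293.68 %

CL = 293.68 %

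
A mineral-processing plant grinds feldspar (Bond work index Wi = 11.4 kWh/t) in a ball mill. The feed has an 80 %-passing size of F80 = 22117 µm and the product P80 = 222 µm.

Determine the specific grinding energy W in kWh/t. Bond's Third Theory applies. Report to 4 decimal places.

W = 6.8846 kWh/t

W = 10 Wi (P80^-0.5 − F80^-0.5)
1/√222 = 0.067116;  1/√22117 = 0.006724
W = 10·11.4·(0.067116 − 0.006724) = 6.8846 kWh/t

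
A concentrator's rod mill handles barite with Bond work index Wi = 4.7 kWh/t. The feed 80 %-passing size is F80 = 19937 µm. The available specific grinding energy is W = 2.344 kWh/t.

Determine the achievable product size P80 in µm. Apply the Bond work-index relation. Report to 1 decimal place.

Bond: W = 10·Wi·(1/√P80 − 1/√F80)
P80^-0.5 = F80^-0.5 + W/(10 Wi)
  = 2.3440/(10·4.7) + 1/√19937 = 0.049872 + 0.007082 = 0.056955
P80 = (1/0.056955)² = 17.5579² = 308.28 µm

P80 = 308.3 µm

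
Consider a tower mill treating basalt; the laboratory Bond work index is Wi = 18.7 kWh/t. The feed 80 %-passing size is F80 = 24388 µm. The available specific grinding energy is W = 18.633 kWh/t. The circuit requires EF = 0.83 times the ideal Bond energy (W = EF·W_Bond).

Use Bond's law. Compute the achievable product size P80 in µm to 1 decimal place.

Bond:  W = 10 Wi (1/√P − 1/√F)
W_Bond = W / EF = 18.633 / 0.83 = 22.4494 kWh/t
⇒ 1/√P80 = W_Bond/(10·Wi) + 1/√F80
  = 22.4494/(10·18.7) + 1/√24388 = 0.120050 + 0.006403 = 0.126454
P80 = (1/0.126454)² = 7.9080² = 62.54 µm

P80 = 62.5 µm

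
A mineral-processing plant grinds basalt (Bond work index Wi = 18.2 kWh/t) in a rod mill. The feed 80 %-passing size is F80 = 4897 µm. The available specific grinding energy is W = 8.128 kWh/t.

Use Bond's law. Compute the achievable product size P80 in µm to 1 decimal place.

W = 10 Wi (P80^-0.5 − F80^-0.5)
P80^(−½) = W/(10 Wi) + F80^(−½)
  = 8.1280/(10·18.2) + 1/√4897 = 0.044659 + 0.014290 = 0.058949
P80 = (1/0.058949)² = 16.9637² = 287.77 µm

P80 = 287.8 µm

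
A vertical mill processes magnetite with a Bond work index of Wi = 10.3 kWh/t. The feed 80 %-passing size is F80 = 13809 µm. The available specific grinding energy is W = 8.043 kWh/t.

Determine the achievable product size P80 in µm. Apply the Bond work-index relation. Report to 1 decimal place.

P80 = 133.3 µm

W = 10·Wi·(P80^(-½) − F80^(-½))
P80^-0.5 = F80^-0.5 + W/(10 Wi)
  = 8.0430/(10·10.3) + 1/√13809 = 0.078087 + 0.008510 = 0.086597
P80 = (1/0.086597)² = 11.5477² = 133.35 µm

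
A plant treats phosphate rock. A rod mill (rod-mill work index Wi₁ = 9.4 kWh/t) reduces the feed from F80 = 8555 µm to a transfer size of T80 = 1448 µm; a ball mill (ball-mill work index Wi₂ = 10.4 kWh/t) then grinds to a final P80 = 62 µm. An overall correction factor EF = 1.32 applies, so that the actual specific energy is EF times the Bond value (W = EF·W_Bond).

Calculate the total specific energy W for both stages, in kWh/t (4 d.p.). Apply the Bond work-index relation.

Bond:  W = 10 Wi (1/√P − 1/√F)
Stage 1 (8555→1448 µm, Wi₁=9.4): W₁ = 10·9.4·(0.026279 − 0.010812) = 1.4540 kWh/t
Stage 2 (1448→62 µm, Wi₂=10.4): W₂ = 10·10.4·(0.127000 − 0.026279) = 10.4750 kWh/t
W = W₁ + W₂ = 1.4540 + 10.4750 = 11.9289 kWh/t
Apply correction: 11.9289 × 1.32 = 15.7462 kWh/t

W = 15.7462 kWh/t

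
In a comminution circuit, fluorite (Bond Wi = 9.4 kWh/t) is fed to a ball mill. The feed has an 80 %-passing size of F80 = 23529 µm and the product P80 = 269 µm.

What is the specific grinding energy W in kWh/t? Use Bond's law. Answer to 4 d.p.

W = 10 Wi / √P80 − 10 Wi / √F80
1/√269 = 0.060971;  1/√23529 = 0.006519
W = 10·9.4·(0.060971 − 0.006519) = 5.1185 kWh/t

W = 5.1185 kWh/t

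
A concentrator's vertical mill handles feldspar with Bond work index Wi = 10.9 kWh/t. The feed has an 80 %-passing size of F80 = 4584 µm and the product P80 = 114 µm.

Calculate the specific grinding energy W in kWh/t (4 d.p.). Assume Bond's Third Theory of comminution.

W = 10·Wi·(P80^(-½) − F80^(-½))
1/√114 = 0.093659;  1/√4584 = 0.014770
W = 10·10.9·(0.093659 − 0.014770) = 8.5989 kWh/t

W = 8.5989 kWh/t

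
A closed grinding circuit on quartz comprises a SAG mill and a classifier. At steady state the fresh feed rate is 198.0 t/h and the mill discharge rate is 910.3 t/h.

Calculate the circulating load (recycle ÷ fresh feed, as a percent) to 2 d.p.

CL = 359.75 %

Discharge = new feed + return, hence
R = M − F = 910.3 − 198.0 = 712.3 t/h
CL = 100·R/F = 100·712.3/198.0 = 359.75 %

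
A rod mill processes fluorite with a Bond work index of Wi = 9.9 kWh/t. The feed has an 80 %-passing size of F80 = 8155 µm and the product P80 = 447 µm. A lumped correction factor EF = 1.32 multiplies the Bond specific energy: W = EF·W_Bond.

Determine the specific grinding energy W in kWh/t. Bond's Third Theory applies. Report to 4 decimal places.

W = 10·Wi·[P80^(−½) − F80^(−½)]
1/√447 = 0.047298;  1/√8155 = 0.011074
W = 10·9.9·(0.047298 − 0.011074) = 3.5863 kWh/t
Apply correction: 3.5863 × 1.32 = 4.7339 kWh/t

W = 4.7339 kWh/t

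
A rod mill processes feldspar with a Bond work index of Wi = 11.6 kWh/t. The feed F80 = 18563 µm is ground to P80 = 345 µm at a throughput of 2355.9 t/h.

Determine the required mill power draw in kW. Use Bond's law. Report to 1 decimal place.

W = 10 Wi / √P80 − 10 Wi / √F80
W = 10·11.6·(1/√345 − 1/√18563) = 10·11.6·(0.046499) = 5.3938 kWh/t
Mill draw = 5.3938 × 2355.9 = 12707.3 kW

P = 12707.3 kW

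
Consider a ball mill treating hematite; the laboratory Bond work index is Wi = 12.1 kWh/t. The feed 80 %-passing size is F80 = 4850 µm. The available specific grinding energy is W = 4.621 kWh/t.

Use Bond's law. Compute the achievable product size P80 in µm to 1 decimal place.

W = 10 Wi / √P80 − 10 Wi / √F80
P80^(−½) = W/(10 Wi) + F80^(−½)
  = 4.6210/(10·12.1) + 1/√4850 = 0.038190 + 0.014359 = 0.052549
P80 = (1/0.052549)² = 19.0298² = 362.13 µm

P80 = 362.1 µm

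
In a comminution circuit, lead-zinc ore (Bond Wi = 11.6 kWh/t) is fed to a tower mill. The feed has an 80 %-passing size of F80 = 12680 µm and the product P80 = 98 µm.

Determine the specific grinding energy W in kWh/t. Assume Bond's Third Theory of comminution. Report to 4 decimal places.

W = 10.6876 kWh/t

W = 10·Wi·[P80^(−½) − F80^(−½)]
1/√98 = 0.101015;  1/√12680 = 0.008881
W = 10·11.6·(0.101015 − 0.008881) = 10.6876 kWh/t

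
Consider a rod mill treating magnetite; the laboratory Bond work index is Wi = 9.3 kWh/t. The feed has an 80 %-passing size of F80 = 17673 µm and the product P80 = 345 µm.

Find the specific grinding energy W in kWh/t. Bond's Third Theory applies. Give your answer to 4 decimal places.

Bond:  W = 10 Wi (1/√P − 1/√F)
1/√345 = 0.053838;  1/√17673 = 0.007522
W = 10·9.3·(0.053838 − 0.007522) = 4.3074 kWh/t

W = 4.3074 kWh/t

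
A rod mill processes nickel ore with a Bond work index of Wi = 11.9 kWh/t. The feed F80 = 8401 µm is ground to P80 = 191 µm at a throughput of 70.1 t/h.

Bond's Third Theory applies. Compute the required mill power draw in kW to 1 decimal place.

P = 512.6 kW

W = 10 Wi / √P80 − 10 Wi / √F80
W = 10·11.9·(1/√191 − 1/√8401) = 10·11.9·(0.061447) = 7.3122 kWh/t
P = W·T = 7.3122·70.1 = 512.6 kW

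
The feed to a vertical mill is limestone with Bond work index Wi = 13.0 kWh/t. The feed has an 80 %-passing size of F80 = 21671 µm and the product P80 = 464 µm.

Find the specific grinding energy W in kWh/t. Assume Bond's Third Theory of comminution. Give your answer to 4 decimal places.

W = 10 Wi / √P80 − 10 Wi / √F80
1/√464 = 0.046424;  1/√21671 = 0.006793
W = 10·13.0·(0.046424 − 0.006793) = 5.1520 kWh/t

W = 5.1520 kWh/t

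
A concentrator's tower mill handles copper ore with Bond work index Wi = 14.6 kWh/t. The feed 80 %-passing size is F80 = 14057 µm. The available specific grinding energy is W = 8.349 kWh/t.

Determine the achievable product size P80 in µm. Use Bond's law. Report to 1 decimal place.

W_Bond = 10·Wi·(1/√P₈₀ − 1/√F₈₀)
1/√P80 = 1/√F80 + W/(10·Wi)
  = 8.3490/(10·14.6) + 1/√14057 = 0.057185 + 0.008434 = 0.065619
P80 = (1/0.065619)² = 15.2394² = 232.24 µm

P80 = 232.2 µm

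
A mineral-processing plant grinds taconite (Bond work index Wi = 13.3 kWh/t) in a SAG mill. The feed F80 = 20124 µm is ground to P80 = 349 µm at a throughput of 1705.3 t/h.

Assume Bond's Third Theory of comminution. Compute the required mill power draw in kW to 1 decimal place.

W = 10·Wi·[P80^(−½) − F80^(−½)]
W = 10·13.3·(1/√349 − 1/√20124) = 10·13.3·(0.046480) = 6.1818 kWh/t
P = W·T = 6.1818·1705.3 = 10541.8 kW

P = 10541.8 kW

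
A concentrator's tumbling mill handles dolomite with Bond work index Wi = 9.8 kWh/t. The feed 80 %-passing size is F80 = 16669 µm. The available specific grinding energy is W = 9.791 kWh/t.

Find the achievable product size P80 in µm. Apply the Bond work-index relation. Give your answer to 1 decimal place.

P80 = 86.3 µm

W = 10·Wi·[P80^(−½) − F80^(−½)]
1/√P80 = 1/√F80 + W/(10·Wi)
  = 9.7910/(10·9.8) + 1/√16669 = 0.099908 + 0.007745 = 0.107654
P80 = (1/0.107654)² = 9.2891² = 86.29 µm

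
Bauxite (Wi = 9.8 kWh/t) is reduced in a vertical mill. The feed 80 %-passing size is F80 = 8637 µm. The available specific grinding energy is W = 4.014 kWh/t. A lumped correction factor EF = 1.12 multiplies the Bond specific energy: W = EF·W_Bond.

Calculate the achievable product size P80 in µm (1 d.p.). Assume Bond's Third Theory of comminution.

W = 10 Wi / √P80 − 10 Wi / √F80
W_Bond = W / EF = 4.014 / 1.12 = 3.5839 kWh/t
⇒ 1/√P80 = W_Bond/(10·Wi) + 1/√F80
  = 3.5839/(10·9.8) + 1/√8637 = 0.036571 + 0.010760 = 0.047331
P80 = (1/0.047331)² = 21.1279² = 446.39 µm

P80 = 446.4 µm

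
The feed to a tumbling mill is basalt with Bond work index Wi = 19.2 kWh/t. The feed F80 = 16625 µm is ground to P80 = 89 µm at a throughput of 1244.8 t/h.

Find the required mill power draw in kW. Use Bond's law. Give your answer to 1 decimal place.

P = 23480.5 kW

W = 10 Wi / √P80 − 10 Wi / √F80
W = 10·19.2·(1/√89 − 1/√16625) = 10·19.2·(0.098244) = 18.8629 kWh/t
Mill draw = 18.8629 × 1244.8 = 23480.5 kW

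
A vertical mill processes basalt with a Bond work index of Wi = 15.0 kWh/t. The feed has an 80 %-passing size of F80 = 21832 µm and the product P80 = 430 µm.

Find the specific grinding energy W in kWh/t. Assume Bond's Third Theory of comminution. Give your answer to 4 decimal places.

W = 6.2185 kWh/t

W = 10 Wi (P80^-0.5 − F80^-0.5)
1/√430 = 0.048224;  1/√21832 = 0.006768
W = 10·15.0·(0.048224 − 0.006768) = 6.2185 kWh/t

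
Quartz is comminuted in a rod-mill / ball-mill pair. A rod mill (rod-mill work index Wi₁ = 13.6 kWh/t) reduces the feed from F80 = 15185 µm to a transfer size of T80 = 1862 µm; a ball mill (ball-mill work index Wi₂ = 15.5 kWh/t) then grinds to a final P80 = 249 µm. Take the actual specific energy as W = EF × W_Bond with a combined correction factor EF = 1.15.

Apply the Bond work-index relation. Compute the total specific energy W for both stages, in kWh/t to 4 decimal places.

W = 9.5206 kWh/t

Bond: W = 10·Wi·(1/√P80 − 1/√F80)
Stage 1 (15185→1862 µm, Wi₁=13.6): W₁ = 10·13.6·(0.023174 − 0.008115) = 2.0481 kWh/t
Stage 2 (1862→249 µm, Wi₂=15.5): W₂ = 10·15.5·(0.063372 − 0.023174) = 6.2307 kWh/t
W = W₁ + W₂ = 2.0481 + 6.2307 = 8.2788 kWh/t
Apply correction: 8.2788 × 1.15 = 9.5206 kWh/t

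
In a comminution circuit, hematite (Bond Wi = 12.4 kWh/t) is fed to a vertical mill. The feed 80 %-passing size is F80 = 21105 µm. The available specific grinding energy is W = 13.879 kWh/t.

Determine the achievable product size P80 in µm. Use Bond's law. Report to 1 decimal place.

P80 = 70.8 µm

W = 10 Wi / √P80 − 10 Wi / √F80
P80^(−½) = W/(10 Wi) + F80^(−½)
  = 13.8790/(10·12.4) + 1/√21105 = 0.111927 + 0.006883 = 0.118811
P80 = (1/0.118811)² = 8.4167² = 70.84 µm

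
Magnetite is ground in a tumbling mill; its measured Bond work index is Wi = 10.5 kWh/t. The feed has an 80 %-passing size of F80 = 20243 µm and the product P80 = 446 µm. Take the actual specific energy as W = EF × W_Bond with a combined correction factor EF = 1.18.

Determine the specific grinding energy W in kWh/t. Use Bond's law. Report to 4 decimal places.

Bond: W = 10·Wi·(1/√P80 − 1/√F80)
1/√446 = 0.047351;  1/√20243 = 0.007028
W = 10·10.5·(0.047351 − 0.007028) = 4.2339 kWh/t
W_actual = 1.18 × 4.2339 = 4.9960 kWh/t

W = 4.9960 kWh/t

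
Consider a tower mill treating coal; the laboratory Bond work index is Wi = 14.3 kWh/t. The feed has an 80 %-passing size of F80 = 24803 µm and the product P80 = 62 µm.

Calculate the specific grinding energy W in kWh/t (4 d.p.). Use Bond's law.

W = 17.2530 kWh/t

W = 10·Wi·[P80^(−½) − F80^(−½)]
1/√62 = 0.127000;  1/√24803 = 0.006350
W = 10·14.3·(0.127000 − 0.006350) = 17.2530 kWh/t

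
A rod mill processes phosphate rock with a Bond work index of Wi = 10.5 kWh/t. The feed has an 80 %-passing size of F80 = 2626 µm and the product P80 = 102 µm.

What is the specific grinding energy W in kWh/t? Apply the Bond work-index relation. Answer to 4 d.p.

W = 8.3475 kWh/t

W = 10 Wi (P80^-0.5 − F80^-0.5)
1/√102 = 0.099015;  1/√2626 = 0.019514
W = 10·10.5·(0.099015 − 0.019514) = 8.3475 kWh/t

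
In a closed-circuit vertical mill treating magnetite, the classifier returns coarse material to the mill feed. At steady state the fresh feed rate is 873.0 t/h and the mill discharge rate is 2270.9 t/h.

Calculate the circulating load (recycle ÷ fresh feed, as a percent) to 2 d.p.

Discharge = new feed + return, hence
R = M − F = 2270.9 − 873.0 = 1397.9 t/h
CL = 100·R/F = 100·1397.9/873.0 = 160.13 %

CL = 160.13 %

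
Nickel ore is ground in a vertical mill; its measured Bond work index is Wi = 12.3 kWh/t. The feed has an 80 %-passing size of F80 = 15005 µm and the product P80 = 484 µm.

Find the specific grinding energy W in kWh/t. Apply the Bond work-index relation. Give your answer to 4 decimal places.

W = 10 Wi (1/√P80 − 1/√F80)  [Bond]
1/√484 = 0.045455;  1/√15005 = 0.008164
W = 10·12.3·(0.045455 − 0.008164) = 4.5868 kWh/t

W = 4.5868 kWh/t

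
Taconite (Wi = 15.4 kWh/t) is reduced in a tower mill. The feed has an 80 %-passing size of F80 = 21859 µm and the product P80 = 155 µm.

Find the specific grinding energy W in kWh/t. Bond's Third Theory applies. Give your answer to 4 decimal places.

W = 10 Wi (P80^-0.5 − F80^-0.5)
1/√155 = 0.080322;  1/√21859 = 0.006764
W = 10·15.4·(0.080322 − 0.006764) = 11.3280 kWh/t

W = 11.3280 kWh/t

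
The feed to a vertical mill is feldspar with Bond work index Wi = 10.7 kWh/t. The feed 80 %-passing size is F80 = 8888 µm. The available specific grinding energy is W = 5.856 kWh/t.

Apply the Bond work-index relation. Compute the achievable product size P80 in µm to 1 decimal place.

W = 10 Wi (1/√P80 − 1/√F80)  [Bond]
P80^-0.5 = F80^-0.5 + W/(10 Wi)
  = 5.8560/(10·10.7) + 1/√8888 = 0.054729 + 0.010607 = 0.065336
P80 = (1/0.065336)² = 15.3055² = 234.26 µm

P80 = 234.3 µm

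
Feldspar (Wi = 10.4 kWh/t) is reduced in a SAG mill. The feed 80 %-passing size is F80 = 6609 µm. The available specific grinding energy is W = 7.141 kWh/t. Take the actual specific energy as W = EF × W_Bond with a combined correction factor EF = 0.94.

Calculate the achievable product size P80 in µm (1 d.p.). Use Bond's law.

P80 = 137.3 µm

W = 10 Wi (1/√P80 − 1/√F80)  [Bond]
W_Bond = W / EF = 7.141 / 0.94 = 7.5968 kWh/t
1/√P80 = 1/√F80 + W_Bond/(10·Wi)
  = 7.5968/(10·10.4) + 1/√6609 = 0.073046 + 0.012301 = 0.085347
P80 = (1/0.085347)² = 11.7169² = 137.29 µm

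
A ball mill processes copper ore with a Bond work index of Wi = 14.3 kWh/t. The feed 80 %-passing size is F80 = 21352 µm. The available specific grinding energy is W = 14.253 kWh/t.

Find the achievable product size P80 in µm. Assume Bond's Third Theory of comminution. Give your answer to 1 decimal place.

W = 10 Wi (P80^-0.5 − F80^-0.5)
1/√P80 = 1/√F80 + W/(10·Wi)
  = 14.2530/(10·14.3) + 1/√21352 = 0.099671 + 0.006844 = 0.106515
P80 = (1/0.106515)² = 9.3884² = 88.14 µm

P80 = 88.1 µm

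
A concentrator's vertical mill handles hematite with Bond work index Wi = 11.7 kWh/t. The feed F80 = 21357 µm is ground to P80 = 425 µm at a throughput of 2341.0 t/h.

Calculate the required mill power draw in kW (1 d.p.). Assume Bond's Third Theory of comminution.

W = 10 Wi / √P80 − 10 Wi / √F80
W = 10·11.7·(1/√425 − 1/√21357) = 10·11.7·(0.041664) = 4.8747 kWh/t
P = W·T = 4.8747·2341.0 = 11411.8 kW

P = 11411.8 kW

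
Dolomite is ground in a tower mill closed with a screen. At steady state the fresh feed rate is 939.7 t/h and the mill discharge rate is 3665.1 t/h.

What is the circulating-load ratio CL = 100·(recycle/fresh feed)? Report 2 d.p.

Mill node: discharge = fresh + recycle.
R = M − F = 3665.1 − 939.7 = 2725.4 t/h
CL = 100·R/F = 100·2725.4/939.7 = 290.03 %

CL = 290.03 %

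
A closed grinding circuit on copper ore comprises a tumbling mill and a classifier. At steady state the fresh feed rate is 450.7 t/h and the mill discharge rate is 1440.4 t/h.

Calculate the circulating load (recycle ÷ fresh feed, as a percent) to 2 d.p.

CL = 219.59 %

Steady state: M = F + R.
R = M − F = 1440.4 − 450.7 = 989.7 t/h
CL = 100·R/F = 100·989.7/450.7 = 219.59 %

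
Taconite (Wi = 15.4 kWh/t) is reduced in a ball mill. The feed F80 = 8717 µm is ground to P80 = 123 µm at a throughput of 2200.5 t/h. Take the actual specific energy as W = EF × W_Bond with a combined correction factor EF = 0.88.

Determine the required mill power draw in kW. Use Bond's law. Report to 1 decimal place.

P = 23694.8 kW

W_Bond = 10·Wi·(1/√P₈₀ − 1/√F₈₀)
W = 10·15.4·(1/√123 − 1/√8717) = 10·15.4·(0.079456) = 12.2363 kWh/t
Corrected W = EF·W_Bond = 0.88·12.2363 = 10.7679 kWh/t
P_mill = W·ṁ = 10.7679·2200.5 = 23694.8 kW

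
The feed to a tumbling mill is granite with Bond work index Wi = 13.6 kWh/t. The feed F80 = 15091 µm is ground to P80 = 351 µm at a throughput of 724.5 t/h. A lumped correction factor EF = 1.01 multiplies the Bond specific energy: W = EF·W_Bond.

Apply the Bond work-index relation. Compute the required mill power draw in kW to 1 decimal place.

P = 4501.7 kW

W = 10 Wi / √P80 − 10 Wi / √F80
W = 10·13.6·(1/√351 − 1/√15091) = 10·13.6·(0.045236) = 6.1521 kWh/t
With EF = 1.01: W = 6.1521·1.01 = 6.2136 kWh/t
Power = W × throughput = 6.2136 kWh/t × 724.5 t/h = 4501.7 kW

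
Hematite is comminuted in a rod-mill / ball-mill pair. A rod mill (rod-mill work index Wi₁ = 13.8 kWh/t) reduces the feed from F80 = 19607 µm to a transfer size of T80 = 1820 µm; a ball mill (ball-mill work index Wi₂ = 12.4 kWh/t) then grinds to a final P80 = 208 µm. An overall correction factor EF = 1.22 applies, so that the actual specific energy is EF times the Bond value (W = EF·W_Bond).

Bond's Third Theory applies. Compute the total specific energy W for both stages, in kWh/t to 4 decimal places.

Bond:  W = 10 Wi (1/√P − 1/√F)
Stage 1 (19607→1820 µm, Wi₁=13.8): W₁ = 10·13.8·(0.023440 − 0.007142) = 2.2492 kWh/t
Stage 2 (1820→208 µm, Wi₂=12.4): W₂ = 10·12.4·(0.069338 − 0.023440) = 5.6912 kWh/t
W = W₁ + W₂ = 2.2492 + 5.6912 = 7.9405 kWh/t
Apply correction: 7.9405 × 1.22 = 9.6874 kWh/t

W = 9.6874 kWh/t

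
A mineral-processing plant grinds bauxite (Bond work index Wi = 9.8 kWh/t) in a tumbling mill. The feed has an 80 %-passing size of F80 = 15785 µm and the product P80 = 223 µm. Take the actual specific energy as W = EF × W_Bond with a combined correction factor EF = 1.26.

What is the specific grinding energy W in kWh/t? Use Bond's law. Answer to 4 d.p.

W = 10 Wi (1/√P80 − 1/√F80)  [Bond]
1/√223 = 0.066965;  1/√15785 = 0.007959
W = 10·9.8·(0.066965 − 0.007959) = 5.7825 kWh/t
With EF = 1.26: W = 5.7825·1.26 = 7.2860 kWh/t

W = 7.2860 kWh/t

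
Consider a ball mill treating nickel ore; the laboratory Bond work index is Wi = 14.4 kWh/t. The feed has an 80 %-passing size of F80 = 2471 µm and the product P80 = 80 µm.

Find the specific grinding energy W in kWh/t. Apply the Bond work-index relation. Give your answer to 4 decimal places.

W = 13.2028 kWh/t

W = 10 Wi / √P80 − 10 Wi / √F80
1/√80 = 0.111803;  1/√2471 = 0.020117
W = 10·14.4·(0.111803 − 0.020117) = 13.2028 kWh/t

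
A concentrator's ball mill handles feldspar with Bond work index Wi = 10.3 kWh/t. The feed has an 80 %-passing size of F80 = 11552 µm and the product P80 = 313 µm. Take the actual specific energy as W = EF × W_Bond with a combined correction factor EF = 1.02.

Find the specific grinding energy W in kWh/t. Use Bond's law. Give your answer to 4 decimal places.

Bond:  W = 10 Wi (1/√P − 1/√F)
1/√313 = 0.056523;  1/√11552 = 0.009304
W = 10·10.3·(0.056523 − 0.009304) = 4.8636 kWh/t
With EF = 1.02: W = 4.8636·1.02 = 4.9609 kWh/t

W = 4.9609 kWh/t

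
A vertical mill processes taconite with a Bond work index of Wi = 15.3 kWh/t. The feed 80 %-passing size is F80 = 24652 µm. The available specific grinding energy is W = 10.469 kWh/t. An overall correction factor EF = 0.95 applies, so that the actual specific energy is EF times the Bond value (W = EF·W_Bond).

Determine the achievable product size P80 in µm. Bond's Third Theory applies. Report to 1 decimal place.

P80 = 162.7 µm

Bond: W = 10·Wi·(1/√P80 − 1/√F80)
W_Bond = W / EF = 10.469 / 0.95 = 11.0200 kWh/t
⇒ 1/√P80 = W_Bond/(10·Wi) + 1/√F80
  = 11.0200/(10·15.3) + 1/√24652 = 0.072026 + 0.006369 = 0.078395
P80 = (1/0.078395)² = 12.7559² = 162.71 µm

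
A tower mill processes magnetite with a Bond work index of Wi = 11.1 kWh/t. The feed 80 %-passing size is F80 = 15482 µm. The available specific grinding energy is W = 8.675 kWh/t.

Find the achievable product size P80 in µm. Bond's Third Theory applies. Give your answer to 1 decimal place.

P80 = 134.6 µm

W = 10 Wi (P80^-0.5 − F80^-0.5)
P80^-0.5 = F80^-0.5 + W/(10 Wi)
  = 8.6750/(10·11.1) + 1/√15482 = 0.078153 + 0.008037 = 0.086190
P80 = (1/0.086190)² = 11.6023² = 134.61 µm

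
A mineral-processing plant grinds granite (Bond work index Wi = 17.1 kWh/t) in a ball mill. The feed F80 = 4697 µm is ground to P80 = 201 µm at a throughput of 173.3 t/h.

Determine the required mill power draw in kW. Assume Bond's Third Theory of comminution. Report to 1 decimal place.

W = 10·Wi·[P80^(−½) − F80^(−½)]
W = 10·17.1·(1/√201 − 1/√4697) = 10·17.1·(0.055943) = 9.5663 kWh/t
Mill draw = 9.5663 × 173.3 = 1657.8 kW

P = 1657.8 kW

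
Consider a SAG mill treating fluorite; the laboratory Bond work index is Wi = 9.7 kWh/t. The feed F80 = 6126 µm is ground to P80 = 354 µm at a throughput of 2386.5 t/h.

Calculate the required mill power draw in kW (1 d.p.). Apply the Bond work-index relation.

W = 10·Wi·(P80^(-½) − F80^(-½))
W = 10·9.7·(1/√354 − 1/√6126) = 10·9.7·(0.040373) = 3.9162 kWh/t
Mill draw = 3.9162 × 2386.5 = 9345.9 kW

P = 9345.9 kW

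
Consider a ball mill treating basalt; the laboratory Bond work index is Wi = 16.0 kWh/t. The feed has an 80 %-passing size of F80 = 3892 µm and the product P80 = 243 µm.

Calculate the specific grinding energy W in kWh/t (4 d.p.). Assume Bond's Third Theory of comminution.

Bond:  W = 10 Wi (1/√P − 1/√F)
1/√243 = 0.064150;  1/√3892 = 0.016029
W = 10·16.0·(0.064150 − 0.016029) = 7.6993 kWh/t

W = 7.6993 kWh/t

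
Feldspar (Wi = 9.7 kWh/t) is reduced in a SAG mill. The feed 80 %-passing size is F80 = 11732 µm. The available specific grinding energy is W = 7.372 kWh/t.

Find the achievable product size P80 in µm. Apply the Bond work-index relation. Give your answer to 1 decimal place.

P80 = 137.7 µm

Bond:  W = 10 Wi (1/√P − 1/√F)
⇒ 1/√P80 = W/(10·Wi) + 1/√F80
  = 7.3720/(10·9.7) + 1/√11732 = 0.076000 + 0.009232 = 0.085232
P80 = (1/0.085232)² = 11.7326² = 137.65 µm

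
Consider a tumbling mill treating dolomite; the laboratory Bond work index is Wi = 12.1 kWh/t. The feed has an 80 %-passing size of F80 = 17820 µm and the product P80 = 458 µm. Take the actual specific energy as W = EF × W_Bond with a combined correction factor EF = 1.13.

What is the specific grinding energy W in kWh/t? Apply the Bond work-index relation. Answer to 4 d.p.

W = 5.3647 kWh/t

W = 10 Wi (P80^-0.5 − F80^-0.5)
1/√458 = 0.046727;  1/√17820 = 0.007491
W = 10·12.1·(0.046727 − 0.007491) = 4.7475 kWh/t
W_actual = 1.13 × 4.7475 = 5.3647 kWh/t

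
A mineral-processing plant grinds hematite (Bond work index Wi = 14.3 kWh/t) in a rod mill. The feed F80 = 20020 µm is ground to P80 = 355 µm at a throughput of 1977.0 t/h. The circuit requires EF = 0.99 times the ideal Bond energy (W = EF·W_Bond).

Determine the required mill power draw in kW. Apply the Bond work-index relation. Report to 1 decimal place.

W_Bond = 10·Wi·(1/√P₈₀ − 1/√F₈₀)
W = 10·14.3·(1/√355 − 1/√20020) = 10·14.3·(0.046007) = 6.5790 kWh/t
With EF = 0.99: W = 6.5790·0.99 = 6.5132 kWh/t
Mill draw = 6.5132 × 1977.0 = 12876.6 kW

P = 12876.6 kW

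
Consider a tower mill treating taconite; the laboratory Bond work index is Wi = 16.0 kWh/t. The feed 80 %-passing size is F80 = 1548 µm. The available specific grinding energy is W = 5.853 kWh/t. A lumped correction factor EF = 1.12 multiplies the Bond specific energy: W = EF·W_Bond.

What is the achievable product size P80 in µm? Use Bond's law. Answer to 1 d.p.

Bond:  W = 10 Wi (1/√P − 1/√F)
W_Bond = W / EF = 5.853 / 1.12 = 5.2259 kWh/t
⇒ 1/√P80 = W_Bond/(10·Wi) + 1/√F80
  = 5.2259/(10·16.0) + 1/√1548 = 0.032662 + 0.025416 = 0.058078
P80 = (1/0.058078)² = 17.2181² = 296.46 µm

P80 = 296.5 µm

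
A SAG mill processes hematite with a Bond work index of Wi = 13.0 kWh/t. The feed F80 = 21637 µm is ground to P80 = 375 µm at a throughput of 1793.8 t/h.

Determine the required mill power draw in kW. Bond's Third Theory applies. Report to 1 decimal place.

W_Bond = 10·Wi·(1/√P₈₀ − 1/√F₈₀)
W = 10·13.0·(1/√375 − 1/√21637) = 10·13.0·(0.044841) = 5.8294 kWh/t
P_mill = W·ṁ = 5.8294·1793.8 = 10456.8 kW

P = 10456.8 kW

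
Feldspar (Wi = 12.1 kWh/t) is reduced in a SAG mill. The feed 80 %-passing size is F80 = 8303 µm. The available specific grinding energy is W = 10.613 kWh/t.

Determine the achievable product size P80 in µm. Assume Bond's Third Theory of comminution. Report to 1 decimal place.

W = 10 Wi (P80^-0.5 − F80^-0.5)
P80^-0.5 = F80^-0.5 + W/(10 Wi)
  = 10.6130/(10·12.1) + 1/√8303 = 0.087711 + 0.010974 = 0.098685
P80 = (1/0.098685)² = 10.1332² = 102.68 µm

P80 = 102.7 µm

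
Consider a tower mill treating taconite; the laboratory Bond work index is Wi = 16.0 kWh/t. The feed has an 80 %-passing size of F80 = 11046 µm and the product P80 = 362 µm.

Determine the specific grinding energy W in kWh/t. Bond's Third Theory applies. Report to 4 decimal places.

W = 6.8871 kWh/t

W = 10 Wi (P80^-0.5 − F80^-0.5)
1/√362 = 0.052559;  1/√11046 = 0.009515
W = 10·16.0·(0.052559 − 0.009515) = 6.8871 kWh/t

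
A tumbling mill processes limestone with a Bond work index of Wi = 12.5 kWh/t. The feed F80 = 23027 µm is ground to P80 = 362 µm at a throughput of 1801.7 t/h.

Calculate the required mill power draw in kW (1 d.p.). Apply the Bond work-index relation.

W_Bond = 10·Wi·(1/√P₈₀ − 1/√F₈₀)
W = 10·12.5·(1/√362 − 1/√23027) = 10·12.5·(0.045969) = 5.7461 kWh/t
Mill draw = 5.7461 × 1801.7 = 10352.8 kW

P = 10352.8 kW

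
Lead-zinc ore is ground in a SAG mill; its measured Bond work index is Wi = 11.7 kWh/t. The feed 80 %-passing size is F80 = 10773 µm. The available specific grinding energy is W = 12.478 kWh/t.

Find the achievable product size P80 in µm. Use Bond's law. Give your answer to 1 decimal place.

P80 = 74.0 µm

W = 10 Wi / √P80 − 10 Wi / √F80
P80^(−½) = W/(10 Wi) + F80^(−½)
  = 12.4780/(10·11.7) + 1/√10773 = 0.106650 + 0.009635 = 0.116284
P80 = (1/0.116284)² = 8.5996² = 73.95 µm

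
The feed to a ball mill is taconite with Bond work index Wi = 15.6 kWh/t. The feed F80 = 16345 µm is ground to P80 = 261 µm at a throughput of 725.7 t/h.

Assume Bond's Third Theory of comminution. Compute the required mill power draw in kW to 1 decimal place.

P = 6122.0 kW

W = 10·Wi·(P80^(-½) − F80^(-½))
W = 10·15.6·(1/√261 − 1/√16345) = 10·15.6·(0.054077) = 8.4360 kWh/t
Power = W × throughput = 8.4360 kWh/t × 725.7 t/h = 6122.0 kW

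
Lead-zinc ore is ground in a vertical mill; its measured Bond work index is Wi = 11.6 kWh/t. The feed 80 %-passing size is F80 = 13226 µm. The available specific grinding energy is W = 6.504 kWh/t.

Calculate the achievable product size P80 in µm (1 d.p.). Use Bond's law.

P80 = 238.4 µm

Bond: W = 10·Wi·(1/√P80 − 1/√F80)
⇒ 1/√P80 = W/(10·Wi) + 1/√F80
  = 6.5040/(10·11.6) + 1/√13226 = 0.056069 + 0.008695 = 0.064764
P80 = (1/0.064764)² = 15.4406² = 238.41 µm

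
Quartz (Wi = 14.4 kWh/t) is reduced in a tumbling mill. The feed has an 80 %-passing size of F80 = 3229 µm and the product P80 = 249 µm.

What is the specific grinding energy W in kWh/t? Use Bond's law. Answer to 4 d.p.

W = 6.5915 kWh/t

W = 10·Wi·(P80^(-½) − F80^(-½))
1/√249 = 0.063372;  1/√3229 = 0.017598
W = 10·14.4·(0.063372 − 0.017598) = 6.5915 kWh/t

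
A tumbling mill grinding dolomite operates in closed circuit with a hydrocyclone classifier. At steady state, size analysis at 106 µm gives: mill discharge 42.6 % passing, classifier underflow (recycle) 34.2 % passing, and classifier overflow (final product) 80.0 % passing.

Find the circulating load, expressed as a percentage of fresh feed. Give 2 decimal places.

Two-product formula at 106 µm:
d + r·d = r·u + o → r(d−u) = o−d
r = (80.0 − 42.6)/(42.6 − 34.2) = 37.4/8.4 = 4.4524
CL = 100·r = 445.24 %

CL = 445.24 %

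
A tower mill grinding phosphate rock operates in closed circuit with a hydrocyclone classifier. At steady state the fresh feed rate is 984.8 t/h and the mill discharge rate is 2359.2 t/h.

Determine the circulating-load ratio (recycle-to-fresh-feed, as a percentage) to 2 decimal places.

M = F + R at steady state, so:
R = M − F = 2359.2 − 984.8 = 1374.4 t/h
CL = 100·R/F = 100·1374.4/984.8 = 139.56 %

CL = 139.56 %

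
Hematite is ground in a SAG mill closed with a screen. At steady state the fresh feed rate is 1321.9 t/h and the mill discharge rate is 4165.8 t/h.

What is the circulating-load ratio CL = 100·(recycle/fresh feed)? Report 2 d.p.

CL = 215.14 %

Mill node: discharge = fresh + recycle.
R = M − F = 4165.8 − 1321.9 = 2843.9 t/h
CL = 100·R/F = 100·2843.9/1321.9 = 215.14 %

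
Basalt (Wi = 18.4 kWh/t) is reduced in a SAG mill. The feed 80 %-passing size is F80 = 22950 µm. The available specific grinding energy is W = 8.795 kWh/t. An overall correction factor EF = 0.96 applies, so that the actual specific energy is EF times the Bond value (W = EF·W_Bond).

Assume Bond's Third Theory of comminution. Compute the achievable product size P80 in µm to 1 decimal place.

P80 = 314.5 µm

W_Bond = 10·Wi·(1/√P₈₀ − 1/√F₈₀)
W_Bond = W / EF = 8.795 / 0.96 = 9.1615 kWh/t
P80^(−½) = W_Bond/(10 Wi) + F80^(−½)
  = 9.1615/(10·18.4) + 1/√22950 = 0.049791 + 0.006601 = 0.056392
P80 = (1/0.056392)² = 17.7332² = 314.47 µm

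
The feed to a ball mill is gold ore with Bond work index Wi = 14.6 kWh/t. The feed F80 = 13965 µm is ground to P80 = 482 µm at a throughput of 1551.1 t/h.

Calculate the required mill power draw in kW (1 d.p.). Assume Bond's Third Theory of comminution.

W = 10 Wi / √P80 − 10 Wi / √F80
W = 10·14.6·(1/√482 − 1/√13965) = 10·14.6·(0.037087) = 5.4146 kWh/t
Mill draw = 5.4146 × 1551.1 = 8398.7 kW

P = 8398.7 kW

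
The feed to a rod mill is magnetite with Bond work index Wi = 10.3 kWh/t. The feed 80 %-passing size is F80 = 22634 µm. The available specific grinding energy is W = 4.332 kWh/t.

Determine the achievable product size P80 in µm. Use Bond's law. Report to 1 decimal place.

P80 = 421.6 µm

W = 10·Wi·[P80^(−½) − F80^(−½)]
⇒ 1/√P80 = W/(10·Wi) + 1/√F80
  = 4.3320/(10·10.3) + 1/√22634 = 0.042058 + 0.006647 = 0.048705
P80 = (1/0.048705)² = 20.5317² = 421.55 µm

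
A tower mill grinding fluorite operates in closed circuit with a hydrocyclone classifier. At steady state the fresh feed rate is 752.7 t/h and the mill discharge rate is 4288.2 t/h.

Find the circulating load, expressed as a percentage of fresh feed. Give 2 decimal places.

M = F + R at steady state, so:
R = M − F = 4288.2 − 752.7 = 3535.5 t/h
CL = 100·R/F = 100·3535.5/752.7 = 469.71 %

CL = 469.71 %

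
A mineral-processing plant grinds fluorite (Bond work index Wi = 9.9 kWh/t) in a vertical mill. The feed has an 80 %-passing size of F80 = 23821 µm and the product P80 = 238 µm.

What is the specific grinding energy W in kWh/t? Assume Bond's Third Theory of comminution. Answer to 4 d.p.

W = 10 Wi (1/√P80 − 1/√F80)  [Bond]
1/√238 = 0.064820;  1/√23821 = 0.006479
W = 10·9.9·(0.064820 − 0.006479) = 5.7758 kWh/t

W = 5.7758 kWh/t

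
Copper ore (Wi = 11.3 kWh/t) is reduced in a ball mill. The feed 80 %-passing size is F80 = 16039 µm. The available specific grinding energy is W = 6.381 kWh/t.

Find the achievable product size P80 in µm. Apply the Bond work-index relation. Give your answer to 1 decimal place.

P80 = 241.4 µm

W = 10 Wi / √P80 − 10 Wi / √F80
P80^-0.5 = F80^-0.5 + W/(10 Wi)
  = 6.3810/(10·11.3) + 1/√16039 = 0.056469 + 0.007896 = 0.064365
P80 = (1/0.064365)² = 15.5364² = 241.38 µm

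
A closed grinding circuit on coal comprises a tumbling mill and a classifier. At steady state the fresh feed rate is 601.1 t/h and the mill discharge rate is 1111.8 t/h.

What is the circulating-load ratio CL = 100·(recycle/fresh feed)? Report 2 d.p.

Steady state: M = F + R.
R = M − F = 1111.8 − 601.1 = 510.7 t/h
CL = 100·R/F = 100·510.7/601.1 = 84.96 %

CL = 84.96 %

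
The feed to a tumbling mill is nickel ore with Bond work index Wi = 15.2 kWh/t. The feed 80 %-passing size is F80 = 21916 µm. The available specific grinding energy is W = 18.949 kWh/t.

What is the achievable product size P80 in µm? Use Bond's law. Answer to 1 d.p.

P80 = 57.9 µm

W = 10 Wi (1/√P80 − 1/√F80)  [Bond]
P80^-0.5 = F80^-0.5 + W/(10 Wi)
  = 18.9490/(10·15.2) + 1/√21916 = 0.124664 + 0.006755 = 0.131419
P80 = (1/0.131419)² = 7.6092² = 57.90 µm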